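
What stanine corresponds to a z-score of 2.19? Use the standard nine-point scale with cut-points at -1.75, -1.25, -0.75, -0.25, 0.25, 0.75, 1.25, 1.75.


Stanine boundaries: [-1.75, -1.25, -0.75, -0.25, 0.25, 0.75, 1.25, 1.75]
z = 2.19
Check each boundary:
  z >= -1.75 -> could be stanine 2
  z >= -1.25 -> could be stanine 3
  z >= -0.75 -> could be stanine 4
  z >= -0.25 -> could be stanine 5
  z >= 0.25 -> could be stanine 6
  z >= 0.75 -> could be stanine 7
  z >= 1.25 -> could be stanine 8
  z >= 1.75 -> could be stanine 9
Highest qualifying boundary gives stanine = 9

9


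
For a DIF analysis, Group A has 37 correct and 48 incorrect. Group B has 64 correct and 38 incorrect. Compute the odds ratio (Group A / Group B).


Odds_A = 37/48 = 0.7708
Odds_B = 64/38 = 1.6842
OR = Odds_A / Odds_B = 0.7708 / 1.6842
Exactly, OR = (37 * 38) / (48 * 64) = 1406 / 3072
OR = 0.4577

0.4577


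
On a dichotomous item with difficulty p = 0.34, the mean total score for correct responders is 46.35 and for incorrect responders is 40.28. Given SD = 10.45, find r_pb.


q = 1 - p = 0.66
rpb = ((M1 - M0) / SD) * sqrt(p * q)
rpb = ((46.35 - 40.28) / 10.45) * sqrt(0.34 * 0.66)
rpb = 0.2752

0.2752


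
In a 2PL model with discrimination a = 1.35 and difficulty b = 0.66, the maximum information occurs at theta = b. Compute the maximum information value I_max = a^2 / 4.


For 2PL, max info at theta = b = 0.66
I_max = a^2 / 4 = 1.35^2 / 4
= 1.8225 / 4
I_max = 0.4556

0.4556


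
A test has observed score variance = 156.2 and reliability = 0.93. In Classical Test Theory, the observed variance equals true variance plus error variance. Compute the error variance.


var_true = rxx * var_obs = 0.93 * 156.2 = 145.266
var_error = var_obs - var_true
var_error = 156.2 - 145.266
var_error = 10.934

10.934


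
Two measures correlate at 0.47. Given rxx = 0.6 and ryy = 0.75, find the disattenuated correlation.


r_corrected = rxy / sqrt(rxx * ryy)
= 0.47 / sqrt(0.6 * 0.75)
= 0.47 / sqrt(0.45)
= 0.47 / 0.67082
r_corrected = 0.7006

0.7006


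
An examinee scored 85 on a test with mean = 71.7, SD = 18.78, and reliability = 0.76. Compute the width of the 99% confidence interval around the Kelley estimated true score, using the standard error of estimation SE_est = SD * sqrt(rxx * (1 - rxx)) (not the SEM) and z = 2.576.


True score estimate = 0.76*85 + 0.24*71.7 = 81.808
SE_est = SD * sqrt(rxx * (1 - rxx)) = 18.78 * sqrt(0.76 * 0.24) = 18.78 * sqrt(0.1824) = 8.020621
CI = T_est +/- z * SE_est, so width = 2 * z * SE_est = 2 * 2.576 * 8.020621
Width = 41.3222

41.3222


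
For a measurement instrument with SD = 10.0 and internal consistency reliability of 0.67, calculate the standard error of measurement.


SEM = SD * sqrt(1 - rxx)
SEM = 10.0 * sqrt(1 - 0.67)
SEM = 10.0 * sqrt(0.33) = 10.0 * 0.574456
SEM = 5.7446

5.7446


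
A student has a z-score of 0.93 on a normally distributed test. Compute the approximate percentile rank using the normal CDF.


CDF(z) = 0.5 * (1 + erf(z/sqrt(2)))
erf(0.6576) = 0.6476
CDF = 0.8238
Percentile rank = 0.8238 * 100 = 82.38

82.38


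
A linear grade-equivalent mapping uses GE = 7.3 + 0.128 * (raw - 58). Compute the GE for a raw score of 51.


raw - median = 51 - 58 = -7
slope * diff = 0.128 * -7 = -0.896
GE = 7.3 + -0.896
GE = 6.404

6.404


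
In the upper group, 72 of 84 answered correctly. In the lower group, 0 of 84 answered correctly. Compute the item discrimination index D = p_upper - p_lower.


p_upper = 72/84 = 0.8571
p_lower = 0/84 = 0.0
D = 0.8571 - 0.0 = 0.8571

0.8571


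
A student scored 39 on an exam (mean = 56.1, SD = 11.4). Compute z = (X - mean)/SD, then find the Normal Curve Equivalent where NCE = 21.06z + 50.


z = (X - mean) / SD = (39 - 56.1) / 11.4
z = -17.1 / 11.4
z = -1.5
NCE = NCE = 21.06z + 50
Carry z at full precision (z = -17.1 / 11.4) into the conversion:
NCE = 21.06 * (-17.1 / 11.4) + 50 = -360.126 / 11.4 + 50
NCE = -31.59 + 50
NCE = 18.41

18.41


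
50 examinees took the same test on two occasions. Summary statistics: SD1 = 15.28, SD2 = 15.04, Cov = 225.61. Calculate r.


r = cov(X,Y) / (SD_X * SD_Y)
r = 225.61 / (15.28 * 15.04)
r = 225.61 / 229.8112
r = 0.9817

0.9817


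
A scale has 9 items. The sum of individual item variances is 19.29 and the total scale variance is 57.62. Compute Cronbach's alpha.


alpha = (k/(k-1)) * (1 - sum(si^2)/s_total^2)
= (9/8) * (1 - 19.29/57.62)
alpha = 0.7484

0.7484


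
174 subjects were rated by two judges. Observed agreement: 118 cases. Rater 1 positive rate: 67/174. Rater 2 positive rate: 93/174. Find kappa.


P_o = 118/174 = 0.678161
P_e = (67*93 + 107*81) / 30276 = 0.492073
kappa = (P_o - P_e) / (1 - P_e)
kappa = (0.678161 - 0.492073) / (1 - 0.492073)
kappa = 0.3664

0.3664


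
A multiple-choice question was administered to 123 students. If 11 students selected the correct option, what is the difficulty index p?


Item difficulty p = number correct / total examinees
p = 11 / 123
p = 0.0894

0.0894


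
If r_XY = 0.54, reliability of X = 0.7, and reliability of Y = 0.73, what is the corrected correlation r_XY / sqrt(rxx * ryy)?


r_corrected = rxy / sqrt(rxx * ryy)
= 0.54 / sqrt(0.7 * 0.73)
= 0.54 / sqrt(0.511)
= 0.54 / 0.714843
r_corrected = 0.7554

0.7554


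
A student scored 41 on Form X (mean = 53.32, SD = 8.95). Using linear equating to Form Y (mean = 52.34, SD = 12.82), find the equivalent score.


slope = SD_Y / SD_X = 12.82 / 8.95 ~ 1.4324
intercept = mean_Y - slope * mean_X = 52.34 - (12.82 / 8.95) * 53.32 ~ -24.0357
Y = slope * X + intercept. To avoid rounding drift from the rounded slope/intercept, evaluate the equivalent form Y = mean_Y + SD_Y * (X - mean_X) / SD_X at full precision:
Y = 52.34 + 12.82 * (41 - 53.32) / 8.95
Y = 52.34 - 12.82 * 12.32 / 8.95
Y = 52.34 - 157.9424 / 8.95
Y = 52.34 - 17.6472
Y = 34.6928

34.6928


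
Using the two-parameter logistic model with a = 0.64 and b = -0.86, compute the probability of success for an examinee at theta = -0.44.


a*(theta - b) = 0.64 * (-0.44 - -0.86) = 0.2688
exp(-0.2688) = 0.7643
P = 1 / (1 + 0.7643)
P = 0.5668

0.5668


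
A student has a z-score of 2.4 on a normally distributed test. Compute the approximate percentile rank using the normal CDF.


CDF(z) = 0.5 * (1 + erf(z/sqrt(2)))
erf(1.6971) = 0.9836
CDF = 0.9918
Percentile rank = 0.9918 * 100 = 99.18

99.18


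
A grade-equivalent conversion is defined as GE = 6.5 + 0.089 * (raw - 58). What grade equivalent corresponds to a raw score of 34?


raw - median = 34 - 58 = -24
slope * diff = 0.089 * -24 = -2.136
GE = 6.5 + -2.136
GE = 4.364

4.364


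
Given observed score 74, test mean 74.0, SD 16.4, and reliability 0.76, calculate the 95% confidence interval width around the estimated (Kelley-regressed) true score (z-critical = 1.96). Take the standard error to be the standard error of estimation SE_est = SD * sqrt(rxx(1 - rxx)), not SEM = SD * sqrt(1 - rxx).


True score estimate = 0.76*74 + 0.24*74.0 = 74.0
SE_est = SD * sqrt(rxx * (1 - rxx)) = 16.4 * sqrt(0.76 * 0.24) = 16.4 * sqrt(0.1824) = 7.004163
CI = T_est +/- z * SE_est, so width = 2 * z * SE_est = 2 * 1.96 * 7.004163
Width = 27.4563

27.4563


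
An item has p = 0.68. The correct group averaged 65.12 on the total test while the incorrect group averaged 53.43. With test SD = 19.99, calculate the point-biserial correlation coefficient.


q = 1 - p = 0.32
rpb = ((M1 - M0) / SD) * sqrt(p * q)
rpb = ((65.12 - 53.43) / 19.99) * sqrt(0.68 * 0.32)
rpb = 0.2728

0.2728


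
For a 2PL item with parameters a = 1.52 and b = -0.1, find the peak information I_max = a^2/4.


For 2PL, max info at theta = b = -0.1
I_max = a^2 / 4 = 1.52^2 / 4
= 2.3104 / 4
I_max = 0.5776

0.5776


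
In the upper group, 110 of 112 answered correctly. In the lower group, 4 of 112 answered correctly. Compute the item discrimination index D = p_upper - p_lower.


p_upper = 110/112 = 0.9821
p_lower = 4/112 = 0.0357
D = 0.9821 - 0.0357 = 0.9464

0.9464


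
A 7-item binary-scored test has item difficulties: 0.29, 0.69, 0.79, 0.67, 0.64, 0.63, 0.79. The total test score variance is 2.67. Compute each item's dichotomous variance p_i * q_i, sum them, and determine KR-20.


For each item, compute p_i * q_i:
  Item 1: 0.29 * 0.71 = 0.2059
  Item 2: 0.69 * 0.31 = 0.2139
  Item 3: 0.79 * 0.21 = 0.1659
  Item 4: 0.67 * 0.33 = 0.2211
  Item 5: 0.64 * 0.36 = 0.2304
  Item 6: 0.63 * 0.37 = 0.2331
  Item 7: 0.79 * 0.21 = 0.1659
Sum(p_i * q_i) = 0.2059 + 0.2139 + 0.1659 + 0.2211 + 0.2304 + 0.2331 + 0.1659 = 1.4362
KR-20 = (k/(k-1)) * (1 - Sum(p_i*q_i) / Var_total)
= (7/6) * (1 - 1.4362/2.67)
= 1.1667 * 0.4621
KR-20 = 0.5391

0.5391


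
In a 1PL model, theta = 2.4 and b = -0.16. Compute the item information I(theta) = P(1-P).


P = 1/(1+exp(-(2.4--0.16))) = 0.9282
I = P*(1-P) = 0.9282 * 0.0718
I = 0.0666

0.0666


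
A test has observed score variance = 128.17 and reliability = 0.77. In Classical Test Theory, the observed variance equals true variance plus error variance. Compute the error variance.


var_true = rxx * var_obs = 0.77 * 128.17 = 98.6909
var_error = var_obs - var_true
var_error = 128.17 - 98.6909
var_error = 29.4791

29.4791


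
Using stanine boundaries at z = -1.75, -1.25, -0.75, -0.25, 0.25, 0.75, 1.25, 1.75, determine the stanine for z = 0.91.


Stanine boundaries: [-1.75, -1.25, -0.75, -0.25, 0.25, 0.75, 1.25, 1.75]
z = 0.91
Check each boundary:
  z >= -1.75 -> could be stanine 2
  z >= -1.25 -> could be stanine 3
  z >= -0.75 -> could be stanine 4
  z >= -0.25 -> could be stanine 5
  z >= 0.25 -> could be stanine 6
  z >= 0.75 -> could be stanine 7
  z < 1.25
  z < 1.75
Highest qualifying boundary gives stanine = 7

7


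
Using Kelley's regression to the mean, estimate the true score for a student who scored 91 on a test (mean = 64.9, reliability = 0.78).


T_est = rxx * X + (1 - rxx) * mean
T_est = 0.78 * 91 + 0.22 * 64.9
T_est = 70.98 + 14.278
T_est = 85.258

85.258


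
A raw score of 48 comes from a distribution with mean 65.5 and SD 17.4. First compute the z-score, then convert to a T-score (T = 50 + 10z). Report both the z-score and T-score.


z = (X - mean) / SD = (48 - 65.5) / 17.4
z = -17.5 / 17.4
z = -1.0057
T-score = T = 50 + 10z
Carry z at full precision (z = -17.5 / 17.4) into the conversion:
T-score = 50 + 10 * (-17.5 / 17.4) = 50 + -175 / 17.4
T-score = 50 + -10.0575
T-score = 39.9425

39.9425


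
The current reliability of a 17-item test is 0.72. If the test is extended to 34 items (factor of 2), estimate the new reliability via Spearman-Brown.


r_new = (n * rxx) / (1 + (n-1) * rxx)
r_new = (2 * 0.72) / (1 + 1 * 0.72)
r_new = 1.44 / 1.72
r_new = 0.8372

0.8372


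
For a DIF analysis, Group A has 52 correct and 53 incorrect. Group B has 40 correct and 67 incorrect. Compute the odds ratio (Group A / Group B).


Odds_A = 52/53 = 0.9811
Odds_B = 40/67 = 0.597
OR = Odds_A / Odds_B = 0.9811 / 0.597
Exactly, OR = (52 * 67) / (53 * 40) = 3484 / 2120
OR = 1.6434

1.6434


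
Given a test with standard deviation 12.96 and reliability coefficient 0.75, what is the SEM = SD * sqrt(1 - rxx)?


SEM = SD * sqrt(1 - rxx)
SEM = 12.96 * sqrt(1 - 0.75)
SEM = 12.96 * sqrt(0.25) = 12.96 * 0.5
SEM = 6.48

6.48


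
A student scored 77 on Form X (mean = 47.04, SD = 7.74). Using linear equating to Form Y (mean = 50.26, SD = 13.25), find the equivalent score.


slope = SD_Y / SD_X = 13.25 / 7.74 ~ 1.7119
intercept = mean_Y - slope * mean_X = 50.26 - (13.25 / 7.74) * 47.04 ~ -30.2671
Y = slope * X + intercept. To avoid rounding drift from the rounded slope/intercept, evaluate the equivalent form Y = mean_Y + SD_Y * (X - mean_X) / SD_X at full precision:
Y = 50.26 + 13.25 * (77 - 47.04) / 7.74
Y = 50.26 + 13.25 * 29.96 / 7.74
Y = 50.26 + 396.97 / 7.74
Y = 50.26 + 51.2881
Y = 101.5481

101.5481


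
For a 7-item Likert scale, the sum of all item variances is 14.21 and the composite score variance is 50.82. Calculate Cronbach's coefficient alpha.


alpha = (k/(k-1)) * (1 - sum(si^2)/s_total^2)
= (7/6) * (1 - 14.21/50.82)
alpha = 0.8404

0.8404


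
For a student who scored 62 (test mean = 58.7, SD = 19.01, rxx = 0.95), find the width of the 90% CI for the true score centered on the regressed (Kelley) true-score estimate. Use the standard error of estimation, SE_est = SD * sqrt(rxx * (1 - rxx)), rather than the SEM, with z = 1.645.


True score estimate = 0.95*62 + 0.05*58.7 = 61.835
SE_est = SD * sqrt(rxx * (1 - rxx)) = 19.01 * sqrt(0.95 * 0.05) = 19.01 * sqrt(0.0475) = 4.143133
CI = T_est +/- z * SE_est, so width = 2 * z * SE_est = 2 * 1.645 * 4.143133
Width = 13.6309

13.6309


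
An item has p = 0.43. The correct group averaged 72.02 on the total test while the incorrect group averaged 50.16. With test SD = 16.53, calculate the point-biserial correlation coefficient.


q = 1 - p = 0.57
rpb = ((M1 - M0) / SD) * sqrt(p * q)
rpb = ((72.02 - 50.16) / 16.53) * sqrt(0.43 * 0.57)
rpb = 0.6547

0.6547


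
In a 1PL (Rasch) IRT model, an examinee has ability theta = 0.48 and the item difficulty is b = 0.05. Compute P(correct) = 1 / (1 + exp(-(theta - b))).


theta - b = 0.48 - 0.05 = 0.43
exp(-(theta - b)) = exp(-0.43) = 0.6505
P = 1 / (1 + 0.6505)
P = 0.6059

0.6059


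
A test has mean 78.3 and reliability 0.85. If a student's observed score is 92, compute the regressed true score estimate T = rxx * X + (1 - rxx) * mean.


T_est = rxx * X + (1 - rxx) * mean
T_est = 0.85 * 92 + 0.15 * 78.3
T_est = 78.2 + 11.745
T_est = 89.945

89.945


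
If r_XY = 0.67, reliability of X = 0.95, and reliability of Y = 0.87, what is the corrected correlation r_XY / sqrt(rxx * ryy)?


r_corrected = rxy / sqrt(rxx * ryy)
= 0.67 / sqrt(0.95 * 0.87)
= 0.67 / sqrt(0.8265)
= 0.67 / 0.90912
r_corrected = 0.737

0.737


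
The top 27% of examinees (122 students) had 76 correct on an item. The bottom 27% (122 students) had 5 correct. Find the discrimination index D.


p_upper = 76/122 = 0.623
p_lower = 5/122 = 0.041
D = 0.623 - 0.041 = 0.582

0.582


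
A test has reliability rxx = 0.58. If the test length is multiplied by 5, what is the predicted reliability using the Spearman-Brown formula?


r_new = (n * rxx) / (1 + (n-1) * rxx)
r_new = (5 * 0.58) / (1 + 4 * 0.58)
r_new = 2.9 / 3.32
r_new = 0.8735

0.8735


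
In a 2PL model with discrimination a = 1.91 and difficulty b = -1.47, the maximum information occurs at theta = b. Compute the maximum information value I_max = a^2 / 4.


For 2PL, max info at theta = b = -1.47
I_max = a^2 / 4 = 1.91^2 / 4
= 3.6481 / 4
I_max = 0.912

0.912


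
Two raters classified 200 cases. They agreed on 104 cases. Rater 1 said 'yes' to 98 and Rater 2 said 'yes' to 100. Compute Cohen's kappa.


P_o = 104/200 = 0.52
P_e = (98*100 + 102*100) / 40000 = 0.5
kappa = (P_o - P_e) / (1 - P_e)
kappa = (0.52 - 0.5) / (1 - 0.5)
kappa = 0.04

0.04


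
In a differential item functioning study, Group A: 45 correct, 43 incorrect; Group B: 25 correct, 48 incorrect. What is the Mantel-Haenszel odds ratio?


Odds_A = 45/43 = 1.0465
Odds_B = 25/48 = 0.5208
OR = Odds_A / Odds_B = 1.0465 / 0.5208
Exactly, OR = (45 * 48) / (43 * 25) = 2160 / 1075
OR = 2.0093

2.0093


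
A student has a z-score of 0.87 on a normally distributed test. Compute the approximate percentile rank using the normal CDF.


CDF(z) = 0.5 * (1 + erf(z/sqrt(2)))
erf(0.6152) = 0.6157
CDF = 0.8078
Percentile rank = 0.8078 * 100 = 80.78

80.78


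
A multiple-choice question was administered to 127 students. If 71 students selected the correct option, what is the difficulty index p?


Item difficulty p = number correct / total examinees
p = 71 / 127
p = 0.5591

0.5591


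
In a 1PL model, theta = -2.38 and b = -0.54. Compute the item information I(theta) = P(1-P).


P = 1/(1+exp(-(-2.38--0.54))) = 0.1371
I = P*(1-P) = 0.1371 * 0.8629
I = 0.1183

0.1183


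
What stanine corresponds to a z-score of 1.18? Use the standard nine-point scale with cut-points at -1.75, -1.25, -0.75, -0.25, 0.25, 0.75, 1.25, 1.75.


Stanine boundaries: [-1.75, -1.25, -0.75, -0.25, 0.25, 0.75, 1.25, 1.75]
z = 1.18
Check each boundary:
  z >= -1.75 -> could be stanine 2
  z >= -1.25 -> could be stanine 3
  z >= -0.75 -> could be stanine 4
  z >= -0.25 -> could be stanine 5
  z >= 0.25 -> could be stanine 6
  z >= 0.75 -> could be stanine 7
  z < 1.25
  z < 1.75
Highest qualifying boundary gives stanine = 7

7


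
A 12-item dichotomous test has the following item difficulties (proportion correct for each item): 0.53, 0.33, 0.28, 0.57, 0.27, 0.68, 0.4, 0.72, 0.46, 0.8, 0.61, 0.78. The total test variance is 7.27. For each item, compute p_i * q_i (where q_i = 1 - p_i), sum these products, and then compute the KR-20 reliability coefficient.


For each item, compute p_i * q_i:
  Item 1: 0.53 * 0.47 = 0.2491
  Item 2: 0.33 * 0.67 = 0.2211
  Item 3: 0.28 * 0.72 = 0.2016
  Item 4: 0.57 * 0.43 = 0.2451
  Item 5: 0.27 * 0.73 = 0.1971
  Item 6: 0.68 * 0.32 = 0.2176
  Item 7: 0.4 * 0.6 = 0.24
  Item 8: 0.72 * 0.28 = 0.2016
  Item 9: 0.46 * 0.54 = 0.2484
  Item 10: 0.8 * 0.2 = 0.16
  Item 11: 0.61 * 0.39 = 0.2379
  Item 12: 0.78 * 0.22 = 0.1716
Sum(p_i * q_i) = 0.2491 + 0.2211 + 0.2016 + 0.2451 + 0.1971 + 0.2176 + 0.24 + 0.2016 + 0.2484 + 0.16 + 0.2379 + 0.1716 = 2.5911
KR-20 = (k/(k-1)) * (1 - Sum(p_i*q_i) / Var_total)
= (12/11) * (1 - 2.5911/7.27)
= 1.0909 * 0.6436
KR-20 = 0.7021

0.7021


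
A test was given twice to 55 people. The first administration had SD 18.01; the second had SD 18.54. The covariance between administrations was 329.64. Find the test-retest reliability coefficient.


r = cov(X,Y) / (SD_X * SD_Y)
r = 329.64 / (18.01 * 18.54)
r = 329.64 / 333.9054
r = 0.9872

0.9872


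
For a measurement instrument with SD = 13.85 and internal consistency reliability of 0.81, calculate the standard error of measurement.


SEM = SD * sqrt(1 - rxx)
SEM = 13.85 * sqrt(1 - 0.81)
SEM = 13.85 * sqrt(0.19) = 13.85 * 0.43589
SEM = 6.0371

6.0371


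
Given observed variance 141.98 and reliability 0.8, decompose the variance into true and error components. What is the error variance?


var_true = rxx * var_obs = 0.8 * 141.98 = 113.584
var_error = var_obs - var_true
var_error = 141.98 - 113.584
var_error = 28.396

28.396


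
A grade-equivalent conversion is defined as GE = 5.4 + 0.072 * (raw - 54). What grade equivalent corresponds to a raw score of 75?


raw - median = 75 - 54 = 21
slope * diff = 0.072 * 21 = 1.512
GE = 5.4 + 1.512
GE = 6.912

6.912


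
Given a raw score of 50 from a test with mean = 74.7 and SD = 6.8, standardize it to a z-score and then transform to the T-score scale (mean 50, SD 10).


z = (X - mean) / SD = (50 - 74.7) / 6.8
z = -24.7 / 6.8
z = -3.6324
T-score = T = 50 + 10z
Carry z at full precision (z = -24.7 / 6.8) into the conversion:
T-score = 50 + 10 * (-24.7 / 6.8) = 50 + -247 / 6.8
T-score = 50 + -36.3235
T-score = 13.6765

13.6765


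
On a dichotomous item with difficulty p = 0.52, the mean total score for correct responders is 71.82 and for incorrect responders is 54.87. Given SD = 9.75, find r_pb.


q = 1 - p = 0.48
rpb = ((M1 - M0) / SD) * sqrt(p * q)
rpb = ((71.82 - 54.87) / 9.75) * sqrt(0.52 * 0.48)
rpb = 0.8685

0.8685


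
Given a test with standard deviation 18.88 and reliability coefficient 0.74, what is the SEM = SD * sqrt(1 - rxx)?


SEM = SD * sqrt(1 - rxx)
SEM = 18.88 * sqrt(1 - 0.74)
SEM = 18.88 * sqrt(0.26) = 18.88 * 0.509902
SEM = 9.6269

9.6269


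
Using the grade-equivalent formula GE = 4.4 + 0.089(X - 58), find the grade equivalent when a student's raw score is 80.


raw - median = 80 - 58 = 22
slope * diff = 0.089 * 22 = 1.958
GE = 4.4 + 1.958
GE = 6.358

6.358


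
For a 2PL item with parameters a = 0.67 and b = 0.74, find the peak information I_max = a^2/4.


For 2PL, max info at theta = b = 0.74
I_max = a^2 / 4 = 0.67^2 / 4
= 0.4489 / 4
I_max = 0.1122

0.1122


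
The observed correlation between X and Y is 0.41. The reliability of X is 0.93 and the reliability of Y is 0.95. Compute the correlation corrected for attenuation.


r_corrected = rxy / sqrt(rxx * ryy)
= 0.41 / sqrt(0.93 * 0.95)
= 0.41 / sqrt(0.8835)
= 0.41 / 0.939947
r_corrected = 0.4362

0.4362


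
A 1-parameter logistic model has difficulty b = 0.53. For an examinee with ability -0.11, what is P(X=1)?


theta - b = -0.11 - 0.53 = -0.64
exp(-(theta - b)) = exp(0.64) = 1.8965
P = 1 / (1 + 1.8965)
P = 0.3452

0.3452


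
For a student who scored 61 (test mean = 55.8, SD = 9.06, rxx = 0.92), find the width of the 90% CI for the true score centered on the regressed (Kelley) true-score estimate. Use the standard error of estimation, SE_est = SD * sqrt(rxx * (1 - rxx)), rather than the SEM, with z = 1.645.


True score estimate = 0.92*61 + 0.08*55.8 = 60.584
SE_est = SD * sqrt(rxx * (1 - rxx)) = 9.06 * sqrt(0.92 * 0.08) = 9.06 * sqrt(0.0736) = 2.457916
CI = T_est +/- z * SE_est, so width = 2 * z * SE_est = 2 * 1.645 * 2.457916
Width = 8.0865

8.0865


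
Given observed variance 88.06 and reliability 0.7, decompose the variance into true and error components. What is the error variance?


var_true = rxx * var_obs = 0.7 * 88.06 = 61.642
var_error = var_obs - var_true
var_error = 88.06 - 61.642
var_error = 26.418

26.418


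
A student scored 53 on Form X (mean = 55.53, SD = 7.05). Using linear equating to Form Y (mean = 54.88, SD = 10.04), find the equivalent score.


slope = SD_Y / SD_X = 10.04 / 7.05 ~ 1.4241
intercept = mean_Y - slope * mean_X = 54.88 - (10.04 / 7.05) * 55.53 ~ -24.201
Y = slope * X + intercept. To avoid rounding drift from the rounded slope/intercept, evaluate the equivalent form Y = mean_Y + SD_Y * (X - mean_X) / SD_X at full precision:
Y = 54.88 + 10.04 * (53 - 55.53) / 7.05
Y = 54.88 - 10.04 * 2.53 / 7.05
Y = 54.88 - 25.4012 / 7.05
Y = 54.88 - 3.603
Y = 51.277

51.277


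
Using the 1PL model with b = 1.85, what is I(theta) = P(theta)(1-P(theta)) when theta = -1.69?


P = 1/(1+exp(-(-1.69-1.85))) = 0.0282
I = P*(1-P) = 0.0282 * 0.9718
I = 0.0274

0.0274


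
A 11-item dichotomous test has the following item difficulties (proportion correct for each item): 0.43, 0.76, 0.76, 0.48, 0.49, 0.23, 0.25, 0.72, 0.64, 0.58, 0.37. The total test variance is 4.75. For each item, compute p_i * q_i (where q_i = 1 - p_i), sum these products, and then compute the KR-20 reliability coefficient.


For each item, compute p_i * q_i:
  Item 1: 0.43 * 0.57 = 0.2451
  Item 2: 0.76 * 0.24 = 0.1824
  Item 3: 0.76 * 0.24 = 0.1824
  Item 4: 0.48 * 0.52 = 0.2496
  Item 5: 0.49 * 0.51 = 0.2499
  Item 6: 0.23 * 0.77 = 0.1771
  Item 7: 0.25 * 0.75 = 0.1875
  Item 8: 0.72 * 0.28 = 0.2016
  Item 9: 0.64 * 0.36 = 0.2304
  Item 10: 0.58 * 0.42 = 0.2436
  Item 11: 0.37 * 0.63 = 0.2331
Sum(p_i * q_i) = 0.2451 + 0.1824 + 0.1824 + 0.2496 + 0.2499 + 0.1771 + 0.1875 + 0.2016 + 0.2304 + 0.2436 + 0.2331 = 2.3827
KR-20 = (k/(k-1)) * (1 - Sum(p_i*q_i) / Var_total)
= (11/10) * (1 - 2.3827/4.75)
= 1.1 * 0.4984
KR-20 = 0.5482

0.5482


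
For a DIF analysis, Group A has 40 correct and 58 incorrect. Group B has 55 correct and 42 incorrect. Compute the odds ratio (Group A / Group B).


Odds_A = 40/58 = 0.6897
Odds_B = 55/42 = 1.3095
OR = Odds_A / Odds_B = 0.6897 / 1.3095
Exactly, OR = (40 * 42) / (58 * 55) = 1680 / 3190
OR = 0.5266

0.5266


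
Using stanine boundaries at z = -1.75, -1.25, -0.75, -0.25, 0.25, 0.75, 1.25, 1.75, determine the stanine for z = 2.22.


Stanine boundaries: [-1.75, -1.25, -0.75, -0.25, 0.25, 0.75, 1.25, 1.75]
z = 2.22
Check each boundary:
  z >= -1.75 -> could be stanine 2
  z >= -1.25 -> could be stanine 3
  z >= -0.75 -> could be stanine 4
  z >= -0.25 -> could be stanine 5
  z >= 0.25 -> could be stanine 6
  z >= 0.75 -> could be stanine 7
  z >= 1.25 -> could be stanine 8
  z >= 1.75 -> could be stanine 9
Highest qualifying boundary gives stanine = 9

9


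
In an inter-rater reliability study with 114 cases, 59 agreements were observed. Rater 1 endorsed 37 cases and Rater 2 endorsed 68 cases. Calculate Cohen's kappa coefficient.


P_o = 59/114 = 0.517544
P_e = (37*68 + 77*46) / 12996 = 0.466143
kappa = (P_o - P_e) / (1 - P_e)
kappa = (0.517544 - 0.466143) / (1 - 0.466143)
kappa = 0.0963

0.0963


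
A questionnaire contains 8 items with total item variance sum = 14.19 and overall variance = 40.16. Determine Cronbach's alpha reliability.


alpha = (k/(k-1)) * (1 - sum(si^2)/s_total^2)
= (8/7) * (1 - 14.19/40.16)
alpha = 0.739

0.739


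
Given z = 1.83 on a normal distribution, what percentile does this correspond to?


CDF(z) = 0.5 * (1 + erf(z/sqrt(2)))
erf(1.294) = 0.9328
CDF = 0.9664
Percentile rank = 0.9664 * 100 = 96.64

96.64


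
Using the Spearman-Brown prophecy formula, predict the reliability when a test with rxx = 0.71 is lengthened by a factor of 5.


r_new = (n * rxx) / (1 + (n-1) * rxx)
r_new = (5 * 0.71) / (1 + 4 * 0.71)
r_new = 3.55 / 3.84
r_new = 0.9245

0.9245


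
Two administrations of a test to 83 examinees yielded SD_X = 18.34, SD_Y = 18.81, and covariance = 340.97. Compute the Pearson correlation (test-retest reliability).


r = cov(X,Y) / (SD_X * SD_Y)
r = 340.97 / (18.34 * 18.81)
r = 340.97 / 344.9754
r = 0.9884

0.9884


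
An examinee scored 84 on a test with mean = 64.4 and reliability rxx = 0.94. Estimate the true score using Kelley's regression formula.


T_est = rxx * X + (1 - rxx) * mean
T_est = 0.94 * 84 + 0.06 * 64.4
T_est = 78.96 + 3.864
T_est = 82.824

82.824


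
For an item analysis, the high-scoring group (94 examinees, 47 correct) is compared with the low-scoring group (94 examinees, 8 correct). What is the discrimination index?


p_upper = 47/94 = 0.5
p_lower = 8/94 = 0.0851
D = 0.5 - 0.0851 = 0.4149

0.4149


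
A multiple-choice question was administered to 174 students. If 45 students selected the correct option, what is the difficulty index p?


Item difficulty p = number correct / total examinees
p = 45 / 174
p = 0.2586

0.2586


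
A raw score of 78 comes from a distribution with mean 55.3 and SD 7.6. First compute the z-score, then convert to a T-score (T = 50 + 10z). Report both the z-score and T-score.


z = (X - mean) / SD = (78 - 55.3) / 7.6
z = 22.7 / 7.6
z = 2.9868
T-score = T = 50 + 10z
Carry z at full precision (z = 22.7 / 7.6) into the conversion:
T-score = 50 + 10 * (22.7 / 7.6) = 50 + 227 / 7.6
T-score = 50 + 29.8684
T-score = 79.8684

79.8684


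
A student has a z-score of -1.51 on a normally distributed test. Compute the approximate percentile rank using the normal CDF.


CDF(z) = 0.5 * (1 + erf(z/sqrt(2)))
erf(-1.0677) = -0.869
CDF = 0.0655
Percentile rank = 0.0655 * 100 = 6.55

6.55


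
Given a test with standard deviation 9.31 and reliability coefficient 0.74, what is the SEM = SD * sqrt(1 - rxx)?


SEM = SD * sqrt(1 - rxx)
SEM = 9.31 * sqrt(1 - 0.74)
SEM = 9.31 * sqrt(0.26) = 9.31 * 0.509902
SEM = 4.7472

4.7472


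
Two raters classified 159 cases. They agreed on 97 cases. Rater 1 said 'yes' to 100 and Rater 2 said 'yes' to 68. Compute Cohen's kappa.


P_o = 97/159 = 0.610063
P_e = (100*68 + 59*91) / 25281 = 0.48135
kappa = (P_o - P_e) / (1 - P_e)
kappa = (0.610063 - 0.48135) / (1 - 0.48135)
kappa = 0.2482

0.2482


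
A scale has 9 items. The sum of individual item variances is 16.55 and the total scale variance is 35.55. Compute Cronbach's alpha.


alpha = (k/(k-1)) * (1 - sum(si^2)/s_total^2)
= (9/8) * (1 - 16.55/35.55)
alpha = 0.6013

0.6013


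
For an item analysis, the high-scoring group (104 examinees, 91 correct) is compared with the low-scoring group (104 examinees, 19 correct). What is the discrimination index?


p_upper = 91/104 = 0.875
p_lower = 19/104 = 0.1827
D = 0.875 - 0.1827 = 0.6923

0.6923


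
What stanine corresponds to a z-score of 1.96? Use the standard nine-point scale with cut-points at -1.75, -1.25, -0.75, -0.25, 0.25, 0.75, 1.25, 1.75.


Stanine boundaries: [-1.75, -1.25, -0.75, -0.25, 0.25, 0.75, 1.25, 1.75]
z = 1.96
Check each boundary:
  z >= -1.75 -> could be stanine 2
  z >= -1.25 -> could be stanine 3
  z >= -0.75 -> could be stanine 4
  z >= -0.25 -> could be stanine 5
  z >= 0.25 -> could be stanine 6
  z >= 0.75 -> could be stanine 7
  z >= 1.25 -> could be stanine 8
  z >= 1.75 -> could be stanine 9
Highest qualifying boundary gives stanine = 9

9


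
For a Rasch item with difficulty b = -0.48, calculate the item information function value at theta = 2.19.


P = 1/(1+exp(-(2.19--0.48))) = 0.9352
I = P*(1-P) = 0.9352 * 0.0648
I = 0.0606

0.0606


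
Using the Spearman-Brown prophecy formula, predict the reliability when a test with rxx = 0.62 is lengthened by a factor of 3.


r_new = (n * rxx) / (1 + (n-1) * rxx)
r_new = (3 * 0.62) / (1 + 2 * 0.62)
r_new = 1.86 / 2.24
r_new = 0.8304

0.8304


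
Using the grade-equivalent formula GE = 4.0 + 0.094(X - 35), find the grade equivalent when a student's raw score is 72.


raw - median = 72 - 35 = 37
slope * diff = 0.094 * 37 = 3.478
GE = 4.0 + 3.478
GE = 7.478

7.478


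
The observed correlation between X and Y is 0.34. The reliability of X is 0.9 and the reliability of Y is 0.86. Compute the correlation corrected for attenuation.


r_corrected = rxy / sqrt(rxx * ryy)
= 0.34 / sqrt(0.9 * 0.86)
= 0.34 / sqrt(0.774)
= 0.34 / 0.879773
r_corrected = 0.3865

0.3865


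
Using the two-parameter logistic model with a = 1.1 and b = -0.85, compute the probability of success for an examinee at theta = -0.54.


a*(theta - b) = 1.1 * (-0.54 - -0.85) = 0.341
exp(-0.341) = 0.7111
P = 1 / (1 + 0.7111)
P = 0.5844

0.5844


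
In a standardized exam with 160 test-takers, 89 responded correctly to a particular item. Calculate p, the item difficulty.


Item difficulty p = number correct / total examinees
p = 89 / 160
p = 0.5563

0.5563


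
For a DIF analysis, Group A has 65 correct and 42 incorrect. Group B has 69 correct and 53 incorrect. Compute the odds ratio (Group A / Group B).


Odds_A = 65/42 = 1.5476
Odds_B = 69/53 = 1.3019
OR = Odds_A / Odds_B = 1.5476 / 1.3019
Exactly, OR = (65 * 53) / (42 * 69) = 3445 / 2898
OR = 1.1888

1.1888


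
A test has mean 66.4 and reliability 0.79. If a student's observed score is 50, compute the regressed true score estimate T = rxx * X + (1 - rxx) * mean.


T_est = rxx * X + (1 - rxx) * mean
T_est = 0.79 * 50 + 0.21 * 66.4
T_est = 39.5 + 13.944
T_est = 53.444

53.444


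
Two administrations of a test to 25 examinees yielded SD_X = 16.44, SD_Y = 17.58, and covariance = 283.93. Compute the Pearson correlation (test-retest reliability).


r = cov(X,Y) / (SD_X * SD_Y)
r = 283.93 / (16.44 * 17.58)
r = 283.93 / 289.0152
r = 0.9824

0.9824


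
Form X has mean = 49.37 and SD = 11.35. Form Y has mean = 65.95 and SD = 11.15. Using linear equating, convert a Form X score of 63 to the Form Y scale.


slope = SD_Y / SD_X = 11.15 / 11.35 ~ 0.9824
intercept = mean_Y - slope * mean_X = 65.95 - (11.15 / 11.35) * 49.37 ~ 17.45
Y = slope * X + intercept. To avoid rounding drift from the rounded slope/intercept, evaluate the equivalent form Y = mean_Y + SD_Y * (X - mean_X) / SD_X at full precision:
Y = 65.95 + 11.15 * (63 - 49.37) / 11.35
Y = 65.95 + 11.15 * 13.63 / 11.35
Y = 65.95 + 151.9745 / 11.35
Y = 65.95 + 13.3898
Y = 79.3398

79.3398


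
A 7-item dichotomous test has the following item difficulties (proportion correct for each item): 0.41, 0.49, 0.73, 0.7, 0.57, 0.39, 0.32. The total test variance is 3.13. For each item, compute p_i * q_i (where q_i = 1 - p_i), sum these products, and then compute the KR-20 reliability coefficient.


For each item, compute p_i * q_i:
  Item 1: 0.41 * 0.59 = 0.2419
  Item 2: 0.49 * 0.51 = 0.2499
  Item 3: 0.73 * 0.27 = 0.1971
  Item 4: 0.7 * 0.3 = 0.21
  Item 5: 0.57 * 0.43 = 0.2451
  Item 6: 0.39 * 0.61 = 0.2379
  Item 7: 0.32 * 0.68 = 0.2176
Sum(p_i * q_i) = 0.2419 + 0.2499 + 0.1971 + 0.21 + 0.2451 + 0.2379 + 0.2176 = 1.5995
KR-20 = (k/(k-1)) * (1 - Sum(p_i*q_i) / Var_total)
= (7/6) * (1 - 1.5995/3.13)
= 1.1667 * 0.489
KR-20 = 0.5705

0.5705


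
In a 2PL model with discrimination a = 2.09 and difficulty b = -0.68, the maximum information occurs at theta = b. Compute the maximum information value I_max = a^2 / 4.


For 2PL, max info at theta = b = -0.68
I_max = a^2 / 4 = 2.09^2 / 4
= 4.3681 / 4
I_max = 1.092

1.092


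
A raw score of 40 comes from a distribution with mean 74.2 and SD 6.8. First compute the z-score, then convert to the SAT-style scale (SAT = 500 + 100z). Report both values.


z = (X - mean) / SD = (40 - 74.2) / 6.8
z = -34.2 / 6.8
z = -5.0294
SAT-scale = SAT = 500 + 100z
Carry z at full precision (z = -34.2 / 6.8) into the conversion:
SAT-scale = 500 + 100 * (-34.2 / 6.8) = 500 + -3420 / 6.8
SAT-scale = 500 + -502.9412
SAT-scale = -2.9412

-2.9412


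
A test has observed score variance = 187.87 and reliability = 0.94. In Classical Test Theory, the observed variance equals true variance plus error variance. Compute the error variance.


var_true = rxx * var_obs = 0.94 * 187.87 = 176.5978
var_error = var_obs - var_true
var_error = 187.87 - 176.5978
var_error = 11.2722

11.2722


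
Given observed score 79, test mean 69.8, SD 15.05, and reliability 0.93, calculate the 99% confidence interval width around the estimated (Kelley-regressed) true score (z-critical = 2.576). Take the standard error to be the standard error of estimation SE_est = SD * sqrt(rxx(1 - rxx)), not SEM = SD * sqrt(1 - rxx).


True score estimate = 0.93*79 + 0.07*69.8 = 78.356
SE_est = SD * sqrt(rxx * (1 - rxx)) = 15.05 * sqrt(0.93 * 0.07) = 15.05 * sqrt(0.0651) = 3.839963
CI = T_est +/- z * SE_est, so width = 2 * z * SE_est = 2 * 2.576 * 3.839963
Width = 19.7835

19.7835


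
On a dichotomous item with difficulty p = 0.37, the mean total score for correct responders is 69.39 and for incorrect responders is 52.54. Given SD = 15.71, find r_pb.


q = 1 - p = 0.63
rpb = ((M1 - M0) / SD) * sqrt(p * q)
rpb = ((69.39 - 52.54) / 15.71) * sqrt(0.37 * 0.63)
rpb = 0.5178

0.5178


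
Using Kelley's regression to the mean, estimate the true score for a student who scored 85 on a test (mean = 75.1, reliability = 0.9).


T_est = rxx * X + (1 - rxx) * mean
T_est = 0.9 * 85 + 0.1 * 75.1
T_est = 76.5 + 7.51
T_est = 84.01

84.01


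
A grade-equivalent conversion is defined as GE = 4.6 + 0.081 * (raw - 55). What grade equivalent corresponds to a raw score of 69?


raw - median = 69 - 55 = 14
slope * diff = 0.081 * 14 = 1.134
GE = 4.6 + 1.134
GE = 5.734

5.734


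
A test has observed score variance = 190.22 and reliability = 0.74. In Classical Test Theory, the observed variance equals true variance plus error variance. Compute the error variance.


var_true = rxx * var_obs = 0.74 * 190.22 = 140.7628
var_error = var_obs - var_true
var_error = 190.22 - 140.7628
var_error = 49.4572

49.4572


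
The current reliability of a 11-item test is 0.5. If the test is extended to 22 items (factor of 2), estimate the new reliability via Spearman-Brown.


r_new = (n * rxx) / (1 + (n-1) * rxx)
r_new = (2 * 0.5) / (1 + 1 * 0.5)
r_new = 1.0 / 1.5
r_new = 0.6667

0.6667


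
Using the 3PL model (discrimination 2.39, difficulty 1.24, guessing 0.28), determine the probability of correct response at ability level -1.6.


logit = 2.39*(-1.6 - 1.24) = -6.7876
P* = 1/(1 + exp(--6.7876)) = 0.0011
P = 0.28 + (1 - 0.28) * 0.0011
P = 0.2808

0.2808


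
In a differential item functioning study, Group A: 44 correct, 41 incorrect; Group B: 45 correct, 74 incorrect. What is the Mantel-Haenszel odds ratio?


Odds_A = 44/41 = 1.0732
Odds_B = 45/74 = 0.6081
OR = Odds_A / Odds_B = 1.0732 / 0.6081
Exactly, OR = (44 * 74) / (41 * 45) = 3256 / 1845
OR = 1.7648

1.7648


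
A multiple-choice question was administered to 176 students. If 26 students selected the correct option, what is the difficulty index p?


Item difficulty p = number correct / total examinees
p = 26 / 176
p = 0.1477

0.1477


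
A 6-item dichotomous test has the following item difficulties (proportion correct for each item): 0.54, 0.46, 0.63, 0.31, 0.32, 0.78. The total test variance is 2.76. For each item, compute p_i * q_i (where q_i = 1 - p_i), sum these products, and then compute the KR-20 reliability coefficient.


For each item, compute p_i * q_i:
  Item 1: 0.54 * 0.46 = 0.2484
  Item 2: 0.46 * 0.54 = 0.2484
  Item 3: 0.63 * 0.37 = 0.2331
  Item 4: 0.31 * 0.69 = 0.2139
  Item 5: 0.32 * 0.68 = 0.2176
  Item 6: 0.78 * 0.22 = 0.1716
Sum(p_i * q_i) = 0.2484 + 0.2484 + 0.2331 + 0.2139 + 0.2176 + 0.1716 = 1.333
KR-20 = (k/(k-1)) * (1 - Sum(p_i*q_i) / Var_total)
= (6/5) * (1 - 1.333/2.76)
= 1.2 * 0.517
KR-20 = 0.6204

0.6204


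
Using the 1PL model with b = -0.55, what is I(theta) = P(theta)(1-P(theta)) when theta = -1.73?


P = 1/(1+exp(-(-1.73--0.55))) = 0.2351
I = P*(1-P) = 0.2351 * 0.7649
I = 0.1798

0.1798


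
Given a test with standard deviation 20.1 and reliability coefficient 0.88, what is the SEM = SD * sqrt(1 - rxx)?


SEM = SD * sqrt(1 - rxx)
SEM = 20.1 * sqrt(1 - 0.88)
SEM = 20.1 * sqrt(0.12) = 20.1 * 0.34641
SEM = 6.9628

6.9628


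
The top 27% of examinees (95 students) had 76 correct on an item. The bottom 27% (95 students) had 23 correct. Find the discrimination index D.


p_upper = 76/95 = 0.8
p_lower = 23/95 = 0.2421
D = 0.8 - 0.2421 = 0.5579

0.5579


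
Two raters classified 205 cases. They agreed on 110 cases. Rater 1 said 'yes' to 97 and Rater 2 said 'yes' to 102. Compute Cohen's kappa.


P_o = 110/205 = 0.536585
P_e = (97*102 + 108*103) / 42025 = 0.500131
kappa = (P_o - P_e) / (1 - P_e)
kappa = (0.536585 - 0.500131) / (1 - 0.500131)
kappa = 0.0729

0.0729


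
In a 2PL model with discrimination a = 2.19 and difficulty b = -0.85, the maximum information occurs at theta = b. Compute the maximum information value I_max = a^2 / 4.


For 2PL, max info at theta = b = -0.85
I_max = a^2 / 4 = 2.19^2 / 4
= 4.7961 / 4
I_max = 1.199

1.199


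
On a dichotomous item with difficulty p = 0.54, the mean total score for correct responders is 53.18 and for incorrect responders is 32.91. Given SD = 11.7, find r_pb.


q = 1 - p = 0.46
rpb = ((M1 - M0) / SD) * sqrt(p * q)
rpb = ((53.18 - 32.91) / 11.7) * sqrt(0.54 * 0.46)
rpb = 0.8635

0.8635


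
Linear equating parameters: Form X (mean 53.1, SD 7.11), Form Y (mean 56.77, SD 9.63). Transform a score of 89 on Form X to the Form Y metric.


slope = SD_Y / SD_X = 9.63 / 7.11 ~ 1.3544
intercept = mean_Y - slope * mean_X = 56.77 - (9.63 / 7.11) * 53.1 ~ -15.1503
Y = slope * X + intercept. To avoid rounding drift from the rounded slope/intercept, evaluate the equivalent form Y = mean_Y + SD_Y * (X - mean_X) / SD_X at full precision:
Y = 56.77 + 9.63 * (89 - 53.1) / 7.11
Y = 56.77 + 9.63 * 35.9 / 7.11
Y = 56.77 + 345.717 / 7.11
Y = 56.77 + 48.6241
Y = 105.3941

105.3941


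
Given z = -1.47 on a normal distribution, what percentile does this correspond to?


CDF(z) = 0.5 * (1 + erf(z/sqrt(2)))
erf(-1.0394) = -0.8584
CDF = 0.0708
Percentile rank = 0.0708 * 100 = 7.08

7.08


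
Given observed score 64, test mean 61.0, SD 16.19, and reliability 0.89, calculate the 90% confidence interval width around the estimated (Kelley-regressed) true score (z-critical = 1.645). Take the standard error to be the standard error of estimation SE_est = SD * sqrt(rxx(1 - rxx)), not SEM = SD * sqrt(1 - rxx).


True score estimate = 0.89*64 + 0.11*61.0 = 63.67
SE_est = SD * sqrt(rxx * (1 - rxx)) = 16.19 * sqrt(0.89 * 0.11) = 16.19 * sqrt(0.0979) = 5.065685
CI = T_est +/- z * SE_est, so width = 2 * z * SE_est = 2 * 1.645 * 5.065685
Width = 16.6661

16.6661


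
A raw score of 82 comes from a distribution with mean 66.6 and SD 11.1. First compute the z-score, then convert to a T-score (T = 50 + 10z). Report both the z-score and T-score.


z = (X - mean) / SD = (82 - 66.6) / 11.1
z = 15.4 / 11.1
z = 1.3874
T-score = T = 50 + 10z
Carry z at full precision (z = 15.4 / 11.1) into the conversion:
T-score = 50 + 10 * (15.4 / 11.1) = 50 + 154 / 11.1
T-score = 50 + 13.8739
T-score = 63.8739

63.8739
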